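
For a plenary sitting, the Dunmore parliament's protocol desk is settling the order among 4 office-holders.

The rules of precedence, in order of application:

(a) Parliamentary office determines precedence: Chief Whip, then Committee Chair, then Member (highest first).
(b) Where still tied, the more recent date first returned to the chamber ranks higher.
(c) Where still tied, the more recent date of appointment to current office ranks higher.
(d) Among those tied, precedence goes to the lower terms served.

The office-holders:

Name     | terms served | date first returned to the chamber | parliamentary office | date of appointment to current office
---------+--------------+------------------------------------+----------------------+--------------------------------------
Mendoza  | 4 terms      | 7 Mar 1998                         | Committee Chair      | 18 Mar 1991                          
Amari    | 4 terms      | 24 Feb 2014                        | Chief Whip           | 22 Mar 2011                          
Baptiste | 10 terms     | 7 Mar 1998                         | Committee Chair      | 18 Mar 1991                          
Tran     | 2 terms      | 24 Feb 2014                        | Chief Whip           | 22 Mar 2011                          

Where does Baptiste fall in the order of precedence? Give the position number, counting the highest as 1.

4

By parliamentary office: Tran and Amari (Chief Whip); then Mendoza and Baptiste (Committee Chair).
Tran and Amari both have date first returned to the chamber 24 Feb 2014, so the next rule applies.
Tran and Amari both have date of appointment to current office 22 Mar 2011, so the next rule applies.
Among Tran and Amari, by terms served (lower first): Tran (2 terms) before Amari (4 terms).
Mendoza and Baptiste both have date first returned to the chamber 7 Mar 1998, so the next rule applies.
Mendoza and Baptiste both have date of appointment to current office 18 Mar 1991, so the next rule applies.
Among Mendoza and Baptiste, by terms served (lower first): Mendoza (4 terms) before Baptiste (10 terms).
Order: Tran, Amari, Mendoza, Baptiste. So position 4.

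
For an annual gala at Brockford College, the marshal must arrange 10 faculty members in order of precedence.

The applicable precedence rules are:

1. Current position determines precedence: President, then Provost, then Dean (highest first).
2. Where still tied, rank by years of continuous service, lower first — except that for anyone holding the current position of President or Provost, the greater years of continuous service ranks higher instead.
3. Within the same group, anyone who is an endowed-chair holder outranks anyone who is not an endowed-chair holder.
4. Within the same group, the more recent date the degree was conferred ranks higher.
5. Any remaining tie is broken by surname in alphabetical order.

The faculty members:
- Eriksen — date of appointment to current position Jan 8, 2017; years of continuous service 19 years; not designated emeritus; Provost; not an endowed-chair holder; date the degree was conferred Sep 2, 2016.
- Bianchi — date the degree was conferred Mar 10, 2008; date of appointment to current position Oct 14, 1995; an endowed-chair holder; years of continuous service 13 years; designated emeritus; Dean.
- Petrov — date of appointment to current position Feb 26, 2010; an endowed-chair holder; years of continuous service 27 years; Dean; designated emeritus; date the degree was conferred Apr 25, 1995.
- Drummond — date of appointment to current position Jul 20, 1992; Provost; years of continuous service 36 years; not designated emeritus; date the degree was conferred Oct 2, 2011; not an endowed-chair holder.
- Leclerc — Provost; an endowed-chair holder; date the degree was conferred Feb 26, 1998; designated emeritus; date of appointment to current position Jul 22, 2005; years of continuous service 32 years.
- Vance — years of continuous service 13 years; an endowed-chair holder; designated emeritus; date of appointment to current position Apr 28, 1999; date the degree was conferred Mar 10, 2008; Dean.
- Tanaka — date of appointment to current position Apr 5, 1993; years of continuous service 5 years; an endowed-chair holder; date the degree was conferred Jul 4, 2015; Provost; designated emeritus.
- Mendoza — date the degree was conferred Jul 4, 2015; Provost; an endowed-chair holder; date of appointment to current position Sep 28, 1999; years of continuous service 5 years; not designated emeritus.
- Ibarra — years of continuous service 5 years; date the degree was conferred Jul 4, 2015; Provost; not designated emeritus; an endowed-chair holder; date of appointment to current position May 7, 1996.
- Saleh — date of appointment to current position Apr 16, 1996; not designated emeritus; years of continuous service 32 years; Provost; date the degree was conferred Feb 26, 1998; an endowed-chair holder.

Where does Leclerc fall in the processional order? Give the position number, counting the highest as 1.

By current position: Drummond, Leclerc, Saleh, Eriksen, Ibarra, Mendoza and Tanaka (Provost); then Bianchi, Vance and Petrov (Dean).
Among Drummond, Leclerc, Saleh, Eriksen, Ibarra, Mendoza and Tanaka, by years of continuous service (higher first) (reversed rule for this group): Drummond (36 years) before Leclerc and Saleh (32 years) before Eriksen (19 years) before Ibarra, Mendoza and Tanaka (5 years).
Leclerc and Saleh are each an endowed-chair holder, so the next rule applies.
Leclerc and Saleh both have date the degree was conferred Feb 26, 1998, so the next rule applies.
Among Leclerc and Saleh, alphabetically by surname: Leclerc before Saleh.
Ibarra, Mendoza and Tanaka are each an endowed-chair holder, so the next rule applies.
Ibarra, Mendoza and Tanaka all have date the degree was conferred Jul 4, 2015, so the next rule applies.
Among Ibarra, Mendoza and Tanaka, alphabetically by surname: Ibarra before Mendoza before Tanaka.
Among Bianchi, Vance and Petrov, by years of continuous service (lower first): Bianchi and Vance (13 years) before Petrov (27 years).
Bianchi and Vance are each an endowed-chair holder, so the next rule applies.
Bianchi and Vance both have date the degree was conferred Mar 10, 2008, so the next rule applies.
Among Bianchi and Vance, alphabetically by surname: Bianchi before Vance.
Order: Drummond, Leclerc, Saleh, Eriksen, Ibarra, Mendoza, Tanaka, Bianchi, Vance, Petrov. So position 2.

2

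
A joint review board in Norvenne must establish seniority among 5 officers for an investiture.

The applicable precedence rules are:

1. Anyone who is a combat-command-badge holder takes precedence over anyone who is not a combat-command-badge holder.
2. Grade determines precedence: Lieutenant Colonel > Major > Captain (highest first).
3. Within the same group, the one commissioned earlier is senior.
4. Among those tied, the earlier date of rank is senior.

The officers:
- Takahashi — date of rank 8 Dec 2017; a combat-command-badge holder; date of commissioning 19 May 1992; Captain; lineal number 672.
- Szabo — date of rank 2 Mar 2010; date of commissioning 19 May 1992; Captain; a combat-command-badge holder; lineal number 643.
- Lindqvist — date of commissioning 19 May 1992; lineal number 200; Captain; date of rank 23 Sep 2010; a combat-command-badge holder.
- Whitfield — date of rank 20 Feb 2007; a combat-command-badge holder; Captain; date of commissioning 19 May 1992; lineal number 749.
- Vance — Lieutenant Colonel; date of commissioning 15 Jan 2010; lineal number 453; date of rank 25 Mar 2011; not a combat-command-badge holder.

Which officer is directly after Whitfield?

By the first rule: Whitfield, Szabo, Lindqvist and Takahashi (each a combat-command-badge holder); then Vance (not a combat-command-badge holder).
Whitfield, Szabo, Lindqvist and Takahashi are each Captain, so the next rule applies.
Whitfield, Szabo, Lindqvist and Takahashi all have date of commissioning 19 May 1992, so the next rule applies.
Among Whitfield, Szabo, Lindqvist and Takahashi, by date of rank (earlier first): Whitfield (20 Feb 2007) before Szabo (2 Mar 2010) before Lindqvist (23 Sep 2010) before Takahashi (8 Dec 2017).
Order: Whitfield, Szabo, Lindqvist, Takahashi, Vance.

Szabo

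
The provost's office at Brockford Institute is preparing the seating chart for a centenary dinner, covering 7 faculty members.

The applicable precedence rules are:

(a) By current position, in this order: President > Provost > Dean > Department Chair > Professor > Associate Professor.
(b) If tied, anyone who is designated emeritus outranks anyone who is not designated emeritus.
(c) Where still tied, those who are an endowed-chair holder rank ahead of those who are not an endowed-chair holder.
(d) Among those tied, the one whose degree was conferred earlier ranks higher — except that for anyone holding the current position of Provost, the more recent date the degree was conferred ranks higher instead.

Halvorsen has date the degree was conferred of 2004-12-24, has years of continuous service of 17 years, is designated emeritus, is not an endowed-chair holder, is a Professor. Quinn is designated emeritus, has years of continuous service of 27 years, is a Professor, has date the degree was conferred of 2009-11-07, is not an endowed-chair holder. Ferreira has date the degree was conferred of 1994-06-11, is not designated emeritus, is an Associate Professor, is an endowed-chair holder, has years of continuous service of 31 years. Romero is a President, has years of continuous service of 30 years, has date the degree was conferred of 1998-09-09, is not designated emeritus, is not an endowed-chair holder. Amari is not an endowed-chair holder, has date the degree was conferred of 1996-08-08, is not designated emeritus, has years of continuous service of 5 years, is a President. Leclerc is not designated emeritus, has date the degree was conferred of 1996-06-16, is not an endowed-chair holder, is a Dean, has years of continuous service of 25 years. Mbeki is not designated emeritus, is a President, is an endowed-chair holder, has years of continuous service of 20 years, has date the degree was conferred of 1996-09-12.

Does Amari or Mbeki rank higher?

By current position: Mbeki, Amari and Romero (President); then Leclerc (Dean); then Halvorsen and Quinn (Professor); then Ferreira (Associate Professor).
Mbeki, Amari and Romero are each not designated emeritus, so the next rule applies.
Among Mbeki, Amari and Romero, an endowed-chair holder before not an endowed-chair holder: Mbeki (an endowed-chair holder) before Amari and Romero (not an endowed-chair holder).
Among Amari and Romero, by date the degree was conferred (earlier first): Amari (1996-08-08) before Romero (1998-09-09).
Halvorsen and Quinn are each designated emeritus, so the next rule applies.
Halvorsen and Quinn are each not an endowed-chair holder, so the next rule applies.
Among Halvorsen and Quinn, by date the degree was conferred (earlier first): Halvorsen (2004-12-24) before Quinn (2009-11-07).
So Mbeki takes precedence.

Mbeki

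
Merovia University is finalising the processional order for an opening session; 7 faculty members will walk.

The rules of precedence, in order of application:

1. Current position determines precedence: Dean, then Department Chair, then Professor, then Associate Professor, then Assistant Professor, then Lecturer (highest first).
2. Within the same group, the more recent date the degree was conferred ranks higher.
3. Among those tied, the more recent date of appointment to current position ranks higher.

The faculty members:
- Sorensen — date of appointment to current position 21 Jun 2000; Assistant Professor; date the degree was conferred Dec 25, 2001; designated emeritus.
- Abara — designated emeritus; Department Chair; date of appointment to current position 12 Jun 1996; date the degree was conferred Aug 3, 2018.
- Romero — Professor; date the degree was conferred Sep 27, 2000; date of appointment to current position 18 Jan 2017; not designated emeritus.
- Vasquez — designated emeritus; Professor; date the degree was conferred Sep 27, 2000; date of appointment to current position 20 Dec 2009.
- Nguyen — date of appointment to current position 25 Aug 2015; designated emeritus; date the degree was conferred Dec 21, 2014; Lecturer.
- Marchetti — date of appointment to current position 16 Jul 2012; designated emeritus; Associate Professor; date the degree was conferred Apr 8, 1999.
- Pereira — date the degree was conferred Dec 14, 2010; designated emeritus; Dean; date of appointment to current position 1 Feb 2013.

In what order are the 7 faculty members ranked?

Pereira, Abara, Romero, Vasquez, Marchetti, Sorensen, Nguyen

By current position: Pereira (Dean); then Abara (Department Chair); then Romero and Vasquez (Professor); then Marchetti (Associate Professor); then Sorensen (Assistant Professor); then Nguyen (Lecturer).
Romero and Vasquez both have date the degree was conferred Sep 27, 2000, so the next rule applies.
Among Romero and Vasquez, by date of appointment to current position (later first): Romero (18 Jan 2017) before Vasquez (20 Dec 2009).
Full order: Pereira, Abara, Romero, Vasquez, Marchetti, Sorensen, Nguyen.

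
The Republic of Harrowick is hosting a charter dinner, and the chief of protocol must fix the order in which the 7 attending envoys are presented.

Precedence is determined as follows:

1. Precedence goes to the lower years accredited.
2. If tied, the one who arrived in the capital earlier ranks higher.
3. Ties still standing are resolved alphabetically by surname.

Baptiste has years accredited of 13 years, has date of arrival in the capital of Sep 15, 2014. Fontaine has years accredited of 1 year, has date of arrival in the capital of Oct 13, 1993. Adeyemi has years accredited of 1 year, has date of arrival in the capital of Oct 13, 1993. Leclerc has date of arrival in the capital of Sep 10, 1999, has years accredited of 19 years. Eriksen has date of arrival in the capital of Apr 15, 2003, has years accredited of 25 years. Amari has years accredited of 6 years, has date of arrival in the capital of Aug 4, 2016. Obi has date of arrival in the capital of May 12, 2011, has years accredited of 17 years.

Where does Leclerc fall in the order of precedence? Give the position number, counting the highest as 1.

6

By years accredited (lower first): Adeyemi and Fontaine (both 1 year); then Amari (6 years); then Baptiste (13 years); then Obi (17 years); then Leclerc (19 years); then Eriksen (25 years).
Adeyemi and Fontaine both have date of arrival in the capital Oct 13, 1993, so the next rule applies.
Among Adeyemi and Fontaine, alphabetically by surname: Adeyemi before Fontaine.
Order: Adeyemi, Fontaine, Amari, Baptiste, Obi, Leclerc, Eriksen. So position 6.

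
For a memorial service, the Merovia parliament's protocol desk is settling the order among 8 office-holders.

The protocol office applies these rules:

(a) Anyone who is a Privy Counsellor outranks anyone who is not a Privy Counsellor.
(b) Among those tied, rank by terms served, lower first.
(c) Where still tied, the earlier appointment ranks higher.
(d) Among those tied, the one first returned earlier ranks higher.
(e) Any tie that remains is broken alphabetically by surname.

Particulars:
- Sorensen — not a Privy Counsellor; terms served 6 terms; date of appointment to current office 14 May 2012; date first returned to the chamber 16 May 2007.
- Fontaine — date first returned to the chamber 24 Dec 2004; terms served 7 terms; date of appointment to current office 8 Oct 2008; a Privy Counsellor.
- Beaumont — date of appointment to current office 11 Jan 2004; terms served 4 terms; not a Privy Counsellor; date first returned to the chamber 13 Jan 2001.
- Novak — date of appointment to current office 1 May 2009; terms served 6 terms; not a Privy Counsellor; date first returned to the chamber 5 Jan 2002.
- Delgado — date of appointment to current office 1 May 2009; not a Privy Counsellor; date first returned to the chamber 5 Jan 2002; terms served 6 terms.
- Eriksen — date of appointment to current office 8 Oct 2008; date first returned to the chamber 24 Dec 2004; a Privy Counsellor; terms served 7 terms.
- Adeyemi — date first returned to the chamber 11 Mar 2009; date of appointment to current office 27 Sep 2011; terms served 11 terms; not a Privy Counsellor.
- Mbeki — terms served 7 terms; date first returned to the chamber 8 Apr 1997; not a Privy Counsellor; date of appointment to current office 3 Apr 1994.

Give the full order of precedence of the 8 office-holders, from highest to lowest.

Eriksen, Fontaine, Beaumont, Delgado, Novak, Sorensen, Mbeki, Adeyemi

By the first rule: Eriksen and Fontaine (both a Privy Counsellor); then Beaumont, Delgado, Novak, Sorensen, Mbeki and Adeyemi (each not a Privy Counsellor).
Eriksen and Fontaine both have terms served 7 terms, so the next rule applies.
Eriksen and Fontaine both have date of appointment to current office 8 Oct 2008, so the next rule applies.
Eriksen and Fontaine both have date first returned to the chamber 24 Dec 2004, so the next rule applies.
Among Eriksen and Fontaine, alphabetically by surname: Eriksen before Fontaine.
Among Beaumont, Delgado, Novak, Sorensen, Mbeki and Adeyemi, by terms served (lower first): Beaumont (4 terms) before Delgado, Novak and Sorensen (6 terms) before Mbeki (7 terms) before Adeyemi (11 terms).
Among Delgado, Novak and Sorensen, by date of appointment to current office (earlier first): Delgado and Novak (1 May 2009) before Sorensen (14 May 2012).
Delgado and Novak both have date first returned to the chamber 5 Jan 2002, so the next rule applies.
Among Delgado and Novak, alphabetically by surname: Delgado before Novak.
Full order: Eriksen, Fontaine, Beaumont, Delgado, Novak, Sorensen, Mbeki, Adeyemi.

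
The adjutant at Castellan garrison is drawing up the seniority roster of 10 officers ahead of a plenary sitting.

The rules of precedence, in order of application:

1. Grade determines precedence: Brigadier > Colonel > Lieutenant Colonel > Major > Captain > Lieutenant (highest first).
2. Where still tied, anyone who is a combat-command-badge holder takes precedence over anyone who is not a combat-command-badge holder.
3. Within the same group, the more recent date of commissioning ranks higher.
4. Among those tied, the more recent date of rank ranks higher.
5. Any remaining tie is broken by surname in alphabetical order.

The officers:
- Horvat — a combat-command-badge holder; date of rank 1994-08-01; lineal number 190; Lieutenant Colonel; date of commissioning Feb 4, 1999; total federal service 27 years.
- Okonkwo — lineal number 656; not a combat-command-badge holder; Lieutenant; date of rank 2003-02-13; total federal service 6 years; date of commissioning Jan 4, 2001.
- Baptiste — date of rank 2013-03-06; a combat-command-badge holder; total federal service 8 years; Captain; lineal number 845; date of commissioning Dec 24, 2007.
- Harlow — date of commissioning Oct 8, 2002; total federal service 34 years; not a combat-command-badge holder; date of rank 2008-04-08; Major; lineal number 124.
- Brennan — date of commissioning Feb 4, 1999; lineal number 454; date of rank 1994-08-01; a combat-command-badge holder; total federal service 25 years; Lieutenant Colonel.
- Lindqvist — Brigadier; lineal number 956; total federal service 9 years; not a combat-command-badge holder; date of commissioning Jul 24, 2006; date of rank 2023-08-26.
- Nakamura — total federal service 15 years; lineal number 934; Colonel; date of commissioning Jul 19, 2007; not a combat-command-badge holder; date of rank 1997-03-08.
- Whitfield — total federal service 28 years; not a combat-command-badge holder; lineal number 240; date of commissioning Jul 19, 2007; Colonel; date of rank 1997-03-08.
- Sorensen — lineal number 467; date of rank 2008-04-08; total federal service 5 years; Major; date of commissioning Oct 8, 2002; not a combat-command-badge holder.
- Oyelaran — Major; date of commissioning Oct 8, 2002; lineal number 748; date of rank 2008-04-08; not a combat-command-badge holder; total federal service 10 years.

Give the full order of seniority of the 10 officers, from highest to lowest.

Lindqvist, Nakamura, Whitfield, Brennan, Horvat, Harlow, Oyelaran, Sorensen, Baptiste, Okonkwo

By grade: Lindqvist (Brigadier); then Nakamura and Whitfield (Colonel); then Brennan and Horvat (Lieutenant Colonel); then Harlow, Oyelaran and Sorensen (Major); then Baptiste (Captain); then Okonkwo (Lieutenant).
Nakamura and Whitfield are each not a combat-command-badge holder, so the next rule applies.
Nakamura and Whitfield both have date of commissioning Jul 19, 2007, so the next rule applies.
Nakamura and Whitfield both have date of rank 1997-03-08, so the next rule applies.
Among Nakamura and Whitfield, alphabetically by surname: Nakamura before Whitfield.
Brennan and Horvat are each a combat-command-badge holder, so the next rule applies.
Brennan and Horvat both have date of commissioning Feb 4, 1999, so the next rule applies.
Brennan and Horvat both have date of rank 1994-08-01, so the next rule applies.
Among Brennan and Horvat, alphabetically by surname: Brennan before Horvat.
Harlow, Oyelaran and Sorensen are each not a combat-command-badge holder, so the next rule applies.
Harlow, Oyelaran and Sorensen all have date of commissioning Oct 8, 2002, so the next rule applies.
Harlow, Oyelaran and Sorensen all have date of rank 2008-04-08, so the next rule applies.
Among Harlow, Oyelaran and Sorensen, alphabetically by surname: Harlow before Oyelaran before Sorensen.
Full order: Lindqvist, Nakamura, Whitfield, Brennan, Horvat, Harlow, Oyelaran, Sorensen, Baptiste, Okonkwo.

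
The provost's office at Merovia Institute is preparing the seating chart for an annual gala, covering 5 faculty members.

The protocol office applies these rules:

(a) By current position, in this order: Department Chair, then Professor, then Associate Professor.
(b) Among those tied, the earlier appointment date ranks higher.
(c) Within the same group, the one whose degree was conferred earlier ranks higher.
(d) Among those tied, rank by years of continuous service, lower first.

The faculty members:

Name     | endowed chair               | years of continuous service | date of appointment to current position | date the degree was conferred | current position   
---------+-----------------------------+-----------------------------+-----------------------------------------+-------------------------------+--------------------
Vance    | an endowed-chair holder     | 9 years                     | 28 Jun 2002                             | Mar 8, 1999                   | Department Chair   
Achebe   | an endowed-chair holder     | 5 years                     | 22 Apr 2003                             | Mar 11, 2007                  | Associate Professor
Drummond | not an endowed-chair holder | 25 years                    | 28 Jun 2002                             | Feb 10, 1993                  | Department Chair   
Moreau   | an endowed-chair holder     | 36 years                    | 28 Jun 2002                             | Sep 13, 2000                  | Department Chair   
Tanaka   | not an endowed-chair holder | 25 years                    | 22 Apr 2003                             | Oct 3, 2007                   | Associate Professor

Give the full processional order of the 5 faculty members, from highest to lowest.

Drummond, Vance, Moreau, Achebe, Tanaka

By current position: Drummond, Vance and Moreau (Department Chair); then Achebe and Tanaka (Associate Professor).
Drummond, Vance and Moreau all have date of appointment to current position 28 Jun 2002, so the next rule applies.
Among Drummond, Vance and Moreau, by date the degree was conferred (earlier first): Drummond (Feb 10, 1993) before Vance (Mar 8, 1999) before Moreau (Sep 13, 2000).
Achebe and Tanaka both have date of appointment to current position 22 Apr 2003, so the next rule applies.
Among Achebe and Tanaka, by date the degree was conferred (earlier first): Achebe (Mar 11, 2007) before Tanaka (Oct 3, 2007).
Full order: Drummond, Vance, Moreau, Achebe, Tanaka.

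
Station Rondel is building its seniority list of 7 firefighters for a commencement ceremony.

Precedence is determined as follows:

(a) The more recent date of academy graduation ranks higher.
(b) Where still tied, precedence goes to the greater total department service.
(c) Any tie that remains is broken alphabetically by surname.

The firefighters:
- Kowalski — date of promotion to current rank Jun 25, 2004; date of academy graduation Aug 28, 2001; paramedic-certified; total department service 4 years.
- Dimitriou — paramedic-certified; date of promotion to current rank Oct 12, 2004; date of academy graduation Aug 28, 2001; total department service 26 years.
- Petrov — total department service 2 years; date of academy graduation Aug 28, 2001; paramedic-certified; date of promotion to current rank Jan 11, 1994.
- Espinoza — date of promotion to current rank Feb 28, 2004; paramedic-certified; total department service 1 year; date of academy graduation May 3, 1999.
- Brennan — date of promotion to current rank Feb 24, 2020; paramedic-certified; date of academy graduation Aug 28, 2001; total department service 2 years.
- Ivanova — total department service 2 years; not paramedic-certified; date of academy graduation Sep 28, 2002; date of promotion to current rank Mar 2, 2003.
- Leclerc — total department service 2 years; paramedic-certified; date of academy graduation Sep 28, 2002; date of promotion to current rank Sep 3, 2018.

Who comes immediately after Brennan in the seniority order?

By date of academy graduation (later first): Ivanova and Leclerc (both Sep 28, 2002); then Dimitriou, Kowalski, Brennan and Petrov (each Aug 28, 2001); then Espinoza (May 3, 1999).
Ivanova and Leclerc both have total department service 2 years, so the next rule applies.
Among Ivanova and Leclerc, alphabetically by surname: Ivanova before Leclerc.
Among Dimitriou, Kowalski, Brennan and Petrov, by total department service (higher first): Dimitriou (26 years) before Kowalski (4 years) before Brennan and Petrov (2 years).
Among Brennan and Petrov, alphabetically by surname: Brennan before Petrov.
Order: Ivanova, Leclerc, Dimitriou, Kowalski, Brennan, Petrov, Espinoza.

Petrov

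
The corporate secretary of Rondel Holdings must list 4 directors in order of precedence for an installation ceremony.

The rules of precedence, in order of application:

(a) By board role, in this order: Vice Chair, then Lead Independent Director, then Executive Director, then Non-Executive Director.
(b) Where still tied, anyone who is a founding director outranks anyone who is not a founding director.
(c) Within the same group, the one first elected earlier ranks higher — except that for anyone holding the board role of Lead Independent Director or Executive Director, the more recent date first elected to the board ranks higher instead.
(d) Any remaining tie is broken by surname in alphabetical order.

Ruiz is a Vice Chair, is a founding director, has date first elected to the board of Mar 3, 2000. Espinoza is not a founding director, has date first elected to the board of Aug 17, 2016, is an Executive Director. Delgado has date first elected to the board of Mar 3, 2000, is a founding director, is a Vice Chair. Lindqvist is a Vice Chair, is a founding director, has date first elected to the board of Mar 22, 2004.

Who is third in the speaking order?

Lindqvist

By board role: Delgado, Ruiz and Lindqvist (Vice Chair); then Espinoza (Executive Director).
Delgado, Ruiz and Lindqvist are each a founding director, so the next rule applies.
Among Delgado, Ruiz and Lindqvist, by date first elected to the board (earlier first): Delgado and Ruiz (Mar 3, 2000) before Lindqvist (Mar 22, 2004).
Among Delgado and Ruiz, alphabetically by surname: Delgado before Ruiz.
Order: Delgado, Ruiz, Lindqvist, Espinoza.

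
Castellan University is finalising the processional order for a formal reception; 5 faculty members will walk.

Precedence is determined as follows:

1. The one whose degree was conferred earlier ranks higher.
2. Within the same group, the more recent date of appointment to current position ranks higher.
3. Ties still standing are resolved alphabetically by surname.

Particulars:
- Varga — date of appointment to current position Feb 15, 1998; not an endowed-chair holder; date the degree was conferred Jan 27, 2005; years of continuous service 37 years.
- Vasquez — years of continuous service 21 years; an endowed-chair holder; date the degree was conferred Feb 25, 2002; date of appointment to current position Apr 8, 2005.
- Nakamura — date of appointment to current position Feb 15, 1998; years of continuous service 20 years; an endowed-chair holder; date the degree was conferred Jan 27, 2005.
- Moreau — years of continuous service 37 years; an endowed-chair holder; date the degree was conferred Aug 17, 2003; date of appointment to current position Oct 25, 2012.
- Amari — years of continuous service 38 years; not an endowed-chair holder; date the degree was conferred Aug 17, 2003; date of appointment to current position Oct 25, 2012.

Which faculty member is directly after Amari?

Moreau

By date the degree was conferred (earlier first): Vasquez (Feb 25, 2002); then Amari and Moreau (both Aug 17, 2003); then Nakamura and Varga (both Jan 27, 2005).
Amari and Moreau both have date of appointment to current position Oct 25, 2012, so the next rule applies.
Among Amari and Moreau, alphabetically by surname: Amari before Moreau.
Nakamura and Varga both have date of appointment to current position Feb 15, 1998, so the next rule applies.
Among Nakamura and Varga, alphabetically by surname: Nakamura before Varga.
Order: Vasquez, Amari, Moreau, Nakamura, Varga.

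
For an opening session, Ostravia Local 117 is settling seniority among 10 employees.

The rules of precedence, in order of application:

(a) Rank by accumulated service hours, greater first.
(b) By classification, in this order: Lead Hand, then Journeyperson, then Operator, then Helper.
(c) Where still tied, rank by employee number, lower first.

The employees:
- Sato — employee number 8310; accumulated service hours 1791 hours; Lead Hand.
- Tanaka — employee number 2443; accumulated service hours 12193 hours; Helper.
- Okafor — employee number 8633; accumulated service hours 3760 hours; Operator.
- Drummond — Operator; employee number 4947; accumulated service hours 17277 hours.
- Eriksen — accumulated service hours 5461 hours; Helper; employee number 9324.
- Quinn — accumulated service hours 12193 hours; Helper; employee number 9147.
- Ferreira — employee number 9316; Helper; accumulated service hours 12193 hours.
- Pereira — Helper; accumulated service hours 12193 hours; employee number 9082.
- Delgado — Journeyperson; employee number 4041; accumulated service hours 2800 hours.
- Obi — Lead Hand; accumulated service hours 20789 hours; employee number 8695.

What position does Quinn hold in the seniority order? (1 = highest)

By accumulated service hours (higher first): Obi (20789 hours); then Drummond (17277 hours); then Tanaka, Pereira, Quinn and Ferreira (each 12193 hours); then Eriksen (5461 hours); then Okafor (3760 hours); then Delgado (2800 hours); then Sato (1791 hours).
Tanaka, Pereira, Quinn and Ferreira are each Helper, so the next rule applies.
Among Tanaka, Pereira, Quinn and Ferreira, by employee number (lower first): Tanaka (2443) before Pereira (9082) before Quinn (9147) before Ferreira (9316).
Order: Obi, Drummond, Tanaka, Pereira, Quinn, Ferreira, Eriksen, Okafor, Delgado, Sato. So position 5.

5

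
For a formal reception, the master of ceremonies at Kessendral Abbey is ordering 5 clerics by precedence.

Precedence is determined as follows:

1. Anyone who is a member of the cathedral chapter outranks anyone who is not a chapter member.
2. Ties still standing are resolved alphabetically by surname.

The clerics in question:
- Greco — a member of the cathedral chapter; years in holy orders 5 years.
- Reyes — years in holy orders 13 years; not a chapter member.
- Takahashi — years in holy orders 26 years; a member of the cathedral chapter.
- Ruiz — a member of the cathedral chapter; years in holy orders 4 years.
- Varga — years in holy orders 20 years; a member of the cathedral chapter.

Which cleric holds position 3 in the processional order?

By the first rule: Greco, Ruiz, Takahashi and Varga (each a member of the cathedral chapter); then Reyes (not a chapter member).
Among Greco, Ruiz, Takahashi and Varga, alphabetically by surname: Greco before Ruiz before Takahashi before Varga.
Order: Greco, Ruiz, Takahashi, Varga, Reyes.

Takahashi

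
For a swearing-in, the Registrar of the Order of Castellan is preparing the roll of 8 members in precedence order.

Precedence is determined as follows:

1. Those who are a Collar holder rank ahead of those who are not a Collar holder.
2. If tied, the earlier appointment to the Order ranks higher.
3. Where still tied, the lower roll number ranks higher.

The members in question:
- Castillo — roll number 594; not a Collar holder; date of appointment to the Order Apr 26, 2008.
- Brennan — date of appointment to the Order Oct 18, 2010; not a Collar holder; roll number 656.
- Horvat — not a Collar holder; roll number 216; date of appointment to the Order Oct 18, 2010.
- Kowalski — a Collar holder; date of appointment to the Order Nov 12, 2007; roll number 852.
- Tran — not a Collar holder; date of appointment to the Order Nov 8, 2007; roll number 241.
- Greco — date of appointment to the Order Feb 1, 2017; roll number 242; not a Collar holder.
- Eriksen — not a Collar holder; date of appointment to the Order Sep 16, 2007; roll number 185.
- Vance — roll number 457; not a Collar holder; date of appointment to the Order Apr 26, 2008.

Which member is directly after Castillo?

Horvat

By the first rule: Kowalski (a Collar holder); then Eriksen, Tran, Vance, Castillo, Horvat, Brennan and Greco (each not a Collar holder).
Among Eriksen, Tran, Vance, Castillo, Horvat, Brennan and Greco, by date of appointment to the Order (earlier first): Eriksen (Sep 16, 2007) before Tran (Nov 8, 2007) before Vance and Castillo (Apr 26, 2008) before Horvat and Brennan (Oct 18, 2010) before Greco (Feb 1, 2017).
Among Vance and Castillo, by roll number (lower first): Vance (457) before Castillo (594).
Among Horvat and Brennan, by roll number (lower first): Horvat (216) before Brennan (656).
Order: Kowalski, Eriksen, Tran, Vance, Castillo, Horvat, Brennan, Greco.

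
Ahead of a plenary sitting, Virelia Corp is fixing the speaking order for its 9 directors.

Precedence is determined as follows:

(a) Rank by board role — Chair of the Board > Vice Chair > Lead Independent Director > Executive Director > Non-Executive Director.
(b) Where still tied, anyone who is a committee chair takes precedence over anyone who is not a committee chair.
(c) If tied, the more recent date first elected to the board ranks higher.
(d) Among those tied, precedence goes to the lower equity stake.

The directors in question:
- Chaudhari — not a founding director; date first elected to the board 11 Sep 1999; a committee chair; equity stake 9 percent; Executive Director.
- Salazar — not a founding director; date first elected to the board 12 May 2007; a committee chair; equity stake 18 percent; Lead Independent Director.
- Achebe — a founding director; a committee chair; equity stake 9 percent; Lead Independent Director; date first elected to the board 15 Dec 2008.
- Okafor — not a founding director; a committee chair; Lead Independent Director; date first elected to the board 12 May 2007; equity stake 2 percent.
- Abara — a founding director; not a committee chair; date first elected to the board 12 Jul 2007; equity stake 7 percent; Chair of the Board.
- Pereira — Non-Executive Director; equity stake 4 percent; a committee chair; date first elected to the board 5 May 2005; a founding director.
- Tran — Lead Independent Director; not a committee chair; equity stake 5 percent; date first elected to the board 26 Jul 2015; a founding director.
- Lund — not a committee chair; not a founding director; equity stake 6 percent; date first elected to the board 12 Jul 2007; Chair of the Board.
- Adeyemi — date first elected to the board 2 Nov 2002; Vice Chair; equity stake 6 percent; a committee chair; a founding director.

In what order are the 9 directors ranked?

By board role: Lund and Abara (Chair of the Board); then Adeyemi (Vice Chair); then Achebe, Okafor, Salazar and Tran (Lead Independent Director); then Chaudhari (Executive Director); then Pereira (Non-Executive Director).
Lund and Abara are each not a committee chair, so the next rule applies.
Lund and Abara both have date first elected to the board 12 Jul 2007, so the next rule applies.
Among Lund and Abara, by equity stake (lower first): Lund (6 percent) before Abara (7 percent).
Among Achebe, Okafor, Salazar and Tran, a committee chair before not a committee chair: Achebe, Okafor and Salazar (a committee chair) before Tran (not a committee chair).
Among Achebe, Okafor and Salazar, by date first elected to the board (later first): Achebe (15 Dec 2008) before Okafor and Salazar (12 May 2007).
Among Okafor and Salazar, by equity stake (lower first): Okafor (2 percent) before Salazar (18 percent).
Full order: Lund, Abara, Adeyemi, Achebe, Okafor, Salazar, Tran, Chaudhari, Pereira.

Lund, Abara, Adeyemi, Achebe, Okafor, Salazar, Tran, Chaudhari, Pereira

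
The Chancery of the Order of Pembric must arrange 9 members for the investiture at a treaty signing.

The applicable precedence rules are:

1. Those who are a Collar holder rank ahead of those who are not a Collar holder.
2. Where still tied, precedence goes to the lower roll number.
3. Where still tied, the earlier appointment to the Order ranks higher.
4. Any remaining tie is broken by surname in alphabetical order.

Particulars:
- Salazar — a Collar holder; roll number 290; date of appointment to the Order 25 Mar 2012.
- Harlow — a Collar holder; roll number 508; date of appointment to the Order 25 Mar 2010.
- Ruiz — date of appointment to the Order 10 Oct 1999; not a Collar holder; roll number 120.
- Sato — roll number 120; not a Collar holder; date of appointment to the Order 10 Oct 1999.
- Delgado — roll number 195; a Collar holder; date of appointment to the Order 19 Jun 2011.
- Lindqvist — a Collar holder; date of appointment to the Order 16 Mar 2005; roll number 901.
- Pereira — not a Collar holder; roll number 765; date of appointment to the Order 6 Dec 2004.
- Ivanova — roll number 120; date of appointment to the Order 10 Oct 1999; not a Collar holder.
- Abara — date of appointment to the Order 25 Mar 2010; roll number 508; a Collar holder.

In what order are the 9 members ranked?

Delgado, Salazar, Abara, Harlow, Lindqvist, Ivanova, Ruiz, Sato, Pereira

By the first rule: Delgado, Salazar, Abara, Harlow and Lindqvist (each a Collar holder); then Ivanova, Ruiz, Sato and Pereira (each not a Collar holder).
Among Delgado, Salazar, Abara, Harlow and Lindqvist, by roll number (lower first): Delgado (195) before Salazar (290) before Abara and Harlow (508) before Lindqvist (901).
Abara and Harlow both have date of appointment to the Order 25 Mar 2010, so the next rule applies.
Among Abara and Harlow, alphabetically by surname: Abara before Harlow.
Among Ivanova, Ruiz, Sato and Pereira, by roll number (lower first): Ivanova, Ruiz and Sato (120) before Pereira (765).
Ivanova, Ruiz and Sato all have date of appointment to the Order 10 Oct 1999, so the next rule applies.
Among Ivanova, Ruiz and Sato, alphabetically by surname: Ivanova before Ruiz before Sato.
Full order: Delgado, Salazar, Abara, Harlow, Lindqvist, Ivanova, Ruiz, Sato, Pereira.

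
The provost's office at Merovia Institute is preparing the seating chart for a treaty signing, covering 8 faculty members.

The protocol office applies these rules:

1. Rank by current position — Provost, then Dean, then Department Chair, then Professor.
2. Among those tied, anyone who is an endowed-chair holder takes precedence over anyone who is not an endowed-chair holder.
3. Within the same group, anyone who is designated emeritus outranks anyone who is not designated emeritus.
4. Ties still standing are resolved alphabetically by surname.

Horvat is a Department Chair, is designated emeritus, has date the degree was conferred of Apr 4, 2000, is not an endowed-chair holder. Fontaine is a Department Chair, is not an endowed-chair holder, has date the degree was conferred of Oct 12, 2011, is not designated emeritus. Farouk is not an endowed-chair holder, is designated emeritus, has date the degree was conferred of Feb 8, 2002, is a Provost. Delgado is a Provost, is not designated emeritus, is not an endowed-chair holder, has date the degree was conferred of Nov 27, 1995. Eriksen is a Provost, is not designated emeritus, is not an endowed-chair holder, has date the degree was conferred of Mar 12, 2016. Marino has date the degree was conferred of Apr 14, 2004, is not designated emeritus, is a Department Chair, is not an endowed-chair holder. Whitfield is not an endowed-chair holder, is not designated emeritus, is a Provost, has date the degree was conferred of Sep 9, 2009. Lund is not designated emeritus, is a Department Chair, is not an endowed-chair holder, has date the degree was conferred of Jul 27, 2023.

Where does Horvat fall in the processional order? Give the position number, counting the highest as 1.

By current position: Farouk, Delgado, Eriksen and Whitfield (Provost); then Horvat, Fontaine, Lund and Marino (Department Chair).
Farouk, Delgado, Eriksen and Whitfield are each not an endowed-chair holder, so the next rule applies.
Among Farouk, Delgado, Eriksen and Whitfield, designated emeritus before not designated emeritus: Farouk (designated emeritus) before Delgado, Eriksen and Whitfield (not designated emeritus).
Among Delgado, Eriksen and Whitfield, alphabetically by surname: Delgado before Eriksen before Whitfield.
Horvat, Fontaine, Lund and Marino are each not an endowed-chair holder, so the next rule applies.
Among Horvat, Fontaine, Lund and Marino, designated emeritus before not designated emeritus: Horvat (designated emeritus) before Fontaine, Lund and Marino (not designated emeritus).
Among Fontaine, Lund and Marino, alphabetically by surname: Fontaine before Lund before Marino.
Order: Farouk, Delgado, Eriksen, Whitfield, Horvat, Fontaine, Lund, Marino. So position 5.

5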